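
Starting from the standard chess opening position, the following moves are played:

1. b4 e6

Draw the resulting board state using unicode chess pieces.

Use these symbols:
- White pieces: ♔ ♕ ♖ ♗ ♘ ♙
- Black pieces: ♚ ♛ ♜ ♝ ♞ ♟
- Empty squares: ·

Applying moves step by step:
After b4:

♜ ♞ ♝ ♛ ♚ ♝ ♞ ♜
♟ ♟ ♟ ♟ ♟ ♟ ♟ ♟
· · · · · · · ·
· · · · · · · ·
· ♙ · · · · · ·
· · · · · · · ·
♙ · ♙ ♙ ♙ ♙ ♙ ♙
♖ ♘ ♗ ♕ ♔ ♗ ♘ ♖


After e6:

♜ ♞ ♝ ♛ ♚ ♝ ♞ ♜
♟ ♟ ♟ ♟ · ♟ ♟ ♟
· · · · ♟ · · ·
· · · · · · · ·
· ♙ · · · · · ·
· · · · · · · ·
♙ · ♙ ♙ ♙ ♙ ♙ ♙
♖ ♘ ♗ ♕ ♔ ♗ ♘ ♖



  a b c d e f g h
  ─────────────────
8│♜ ♞ ♝ ♛ ♚ ♝ ♞ ♜│8
7│♟ ♟ ♟ ♟ · ♟ ♟ ♟│7
6│· · · · ♟ · · ·│6
5│· · · · · · · ·│5
4│· ♙ · · · · · ·│4
3│· · · · · · · ·│3
2│♙ · ♙ ♙ ♙ ♙ ♙ ♙│2
1│♖ ♘ ♗ ♕ ♔ ♗ ♘ ♖│1
  ─────────────────
  a b c d e f g h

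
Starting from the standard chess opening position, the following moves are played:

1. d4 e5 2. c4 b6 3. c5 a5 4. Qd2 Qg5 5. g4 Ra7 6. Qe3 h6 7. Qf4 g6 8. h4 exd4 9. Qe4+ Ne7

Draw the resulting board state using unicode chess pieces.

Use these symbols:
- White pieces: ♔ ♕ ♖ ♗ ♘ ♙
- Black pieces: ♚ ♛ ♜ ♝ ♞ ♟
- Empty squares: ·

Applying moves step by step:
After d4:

♜ ♞ ♝ ♛ ♚ ♝ ♞ ♜
♟ ♟ ♟ ♟ ♟ ♟ ♟ ♟
· · · · · · · ·
· · · · · · · ·
· · · ♙ · · · ·
· · · · · · · ·
♙ ♙ ♙ · ♙ ♙ ♙ ♙
♖ ♘ ♗ ♕ ♔ ♗ ♘ ♖


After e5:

♜ ♞ ♝ ♛ ♚ ♝ ♞ ♜
♟ ♟ ♟ ♟ · ♟ ♟ ♟
· · · · · · · ·
· · · · ♟ · · ·
· · · ♙ · · · ·
· · · · · · · ·
♙ ♙ ♙ · ♙ ♙ ♙ ♙
♖ ♘ ♗ ♕ ♔ ♗ ♘ ♖


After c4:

♜ ♞ ♝ ♛ ♚ ♝ ♞ ♜
♟ ♟ ♟ ♟ · ♟ ♟ ♟
· · · · · · · ·
· · · · ♟ · · ·
· · ♙ ♙ · · · ·
· · · · · · · ·
♙ ♙ · · ♙ ♙ ♙ ♙
♖ ♘ ♗ ♕ ♔ ♗ ♘ ♖


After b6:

♜ ♞ ♝ ♛ ♚ ♝ ♞ ♜
♟ · ♟ ♟ · ♟ ♟ ♟
· ♟ · · · · · ·
· · · · ♟ · · ·
· · ♙ ♙ · · · ·
· · · · · · · ·
♙ ♙ · · ♙ ♙ ♙ ♙
♖ ♘ ♗ ♕ ♔ ♗ ♘ ♖


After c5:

♜ ♞ ♝ ♛ ♚ ♝ ♞ ♜
♟ · ♟ ♟ · ♟ ♟ ♟
· ♟ · · · · · ·
· · ♙ · ♟ · · ·
· · · ♙ · · · ·
· · · · · · · ·
♙ ♙ · · ♙ ♙ ♙ ♙
♖ ♘ ♗ ♕ ♔ ♗ ♘ ♖


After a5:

♜ ♞ ♝ ♛ ♚ ♝ ♞ ♜
· · ♟ ♟ · ♟ ♟ ♟
· ♟ · · · · · ·
♟ · ♙ · ♟ · · ·
· · · ♙ · · · ·
· · · · · · · ·
♙ ♙ · · ♙ ♙ ♙ ♙
♖ ♘ ♗ ♕ ♔ ♗ ♘ ♖


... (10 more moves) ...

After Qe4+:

· ♞ ♝ · ♚ ♝ ♞ ♜
♜ · ♟ ♟ · ♟ · ·
· ♟ · · · · ♟ ♟
♟ · ♙ · · · ♛ ·
· · · ♟ ♕ · ♙ ♙
· · · · · · · ·
♙ ♙ · · ♙ ♙ · ·
♖ ♘ ♗ · ♔ ♗ ♘ ♖


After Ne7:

· ♞ ♝ · ♚ ♝ · ♜
♜ · ♟ ♟ ♞ ♟ · ·
· ♟ · · · · ♟ ♟
♟ · ♙ · · · ♛ ·
· · · ♟ ♕ · ♙ ♙
· · · · · · · ·
♙ ♙ · · ♙ ♙ · ·
♖ ♘ ♗ · ♔ ♗ ♘ ♖



  a b c d e f g h
  ─────────────────
8│· ♞ ♝ · ♚ ♝ · ♜│8
7│♜ · ♟ ♟ ♞ ♟ · ·│7
6│· ♟ · · · · ♟ ♟│6
5│♟ · ♙ · · · ♛ ·│5
4│· · · ♟ ♕ · ♙ ♙│4
3│· · · · · · · ·│3
2│♙ ♙ · · ♙ ♙ · ·│2
1│♖ ♘ ♗ · ♔ ♗ ♘ ♖│1
  ─────────────────
  a b c d e f g h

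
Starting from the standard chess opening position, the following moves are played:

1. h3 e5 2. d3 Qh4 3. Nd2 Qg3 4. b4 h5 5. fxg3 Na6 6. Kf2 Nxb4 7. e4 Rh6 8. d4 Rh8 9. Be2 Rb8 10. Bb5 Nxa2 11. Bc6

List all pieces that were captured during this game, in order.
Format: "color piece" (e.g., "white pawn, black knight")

Tracking captures:
  fxg3: captured black queen
  Nxb4: captured white pawn
  Nxa2: captured white pawn

black queen, white pawn, white pawn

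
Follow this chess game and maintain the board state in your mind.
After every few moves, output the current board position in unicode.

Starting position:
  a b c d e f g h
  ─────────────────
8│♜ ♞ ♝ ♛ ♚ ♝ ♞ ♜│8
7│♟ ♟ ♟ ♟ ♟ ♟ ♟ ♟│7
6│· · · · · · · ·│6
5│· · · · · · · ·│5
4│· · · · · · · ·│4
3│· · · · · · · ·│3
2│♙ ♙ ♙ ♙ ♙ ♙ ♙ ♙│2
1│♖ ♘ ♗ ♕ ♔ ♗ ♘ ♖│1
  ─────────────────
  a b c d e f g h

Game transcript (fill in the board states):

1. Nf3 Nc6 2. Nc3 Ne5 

  a b c d e f g h
  ─────────────────
8│♜ · ♝ ♛ ♚ ♝ ♞ ♜│8
7│♟ ♟ ♟ ♟ ♟ ♟ ♟ ♟│7
6│· · · · · · · ·│6
5│· · · · ♞ · · ·│5
4│· · · · · · · ·│4
3│· · ♘ · · ♘ · ·│3
2│♙ ♙ ♙ ♙ ♙ ♙ ♙ ♙│2
1│♖ · ♗ ♕ ♔ ♗ · ♖│1
  ─────────────────
  a b c d e f g h

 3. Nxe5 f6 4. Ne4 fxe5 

  a b c d e f g h
  ─────────────────
8│♜ · ♝ ♛ ♚ ♝ ♞ ♜│8
7│♟ ♟ ♟ ♟ ♟ · ♟ ♟│7
6│· · · · · · · ·│6
5│· · · · ♟ · · ·│5
4│· · · · ♘ · · ·│4
3│· · · · · · · ·│3
2│♙ ♙ ♙ ♙ ♙ ♙ ♙ ♙│2
1│♖ · ♗ ♕ ♔ ♗ · ♖│1
  ─────────────────
  a b c d e f g h

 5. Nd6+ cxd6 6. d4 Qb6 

  a b c d e f g h
  ─────────────────
8│♜ · ♝ · ♚ ♝ ♞ ♜│8
7│♟ ♟ · ♟ ♟ · ♟ ♟│7
6│· ♛ · ♟ · · · ·│6
5│· · · · ♟ · · ·│5
4│· · · ♙ · · · ·│4
3│· · · · · · · ·│3
2│♙ ♙ ♙ · ♙ ♙ ♙ ♙│2
1│♖ · ♗ ♕ ♔ ♗ · ♖│1
  ─────────────────
  a b c d e f g h

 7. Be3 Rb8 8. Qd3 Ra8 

  a b c d e f g h
  ─────────────────
8│♜ · ♝ · ♚ ♝ ♞ ♜│8
7│♟ ♟ · ♟ ♟ · ♟ ♟│7
6│· ♛ · ♟ · · · ·│6
5│· · · · ♟ · · ·│5
4│· · · ♙ · · · ·│4
3│· · · ♕ ♗ · · ·│3
2│♙ ♙ ♙ · ♙ ♙ ♙ ♙│2
1│♖ · · · ♔ ♗ · ♖│1
  ─────────────────
  a b c d e f g h

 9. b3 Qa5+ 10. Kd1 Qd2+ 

  a b c d e f g h
  ─────────────────
8│♜ · ♝ · ♚ ♝ ♞ ♜│8
7│♟ ♟ · ♟ ♟ · ♟ ♟│7
6│· · · ♟ · · · ·│6
5│· · · · ♟ · · ·│5
4│· · · ♙ · · · ·│4
3│· ♙ · ♕ ♗ · · ·│3
2│♙ · ♙ ♛ ♙ ♙ ♙ ♙│2
1│♖ · · ♔ · ♗ · ♖│1
  ─────────────────
  a b c d e f g h



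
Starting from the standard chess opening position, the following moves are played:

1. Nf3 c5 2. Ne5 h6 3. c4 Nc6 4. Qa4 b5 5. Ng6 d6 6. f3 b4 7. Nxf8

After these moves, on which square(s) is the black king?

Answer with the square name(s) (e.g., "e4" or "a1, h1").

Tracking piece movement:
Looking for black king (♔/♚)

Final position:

  a b c d e f g h
  ─────────────────
8│♜ · ♝ ♛ ♚ ♘ ♞ ♜│8
7│♟ · · · ♟ ♟ ♟ ·│7
6│· · ♞ ♟ · · · ♟│6
5│· · ♟ · · · · ·│5
4│♕ ♟ ♙ · · · · ·│4
3│· · · · · ♙ · ·│3
2│♙ ♙ · ♙ ♙ · ♙ ♙│2
1│♖ ♘ ♗ · ♔ ♗ · ♖│1
  ─────────────────
  a b c d e f g h


e8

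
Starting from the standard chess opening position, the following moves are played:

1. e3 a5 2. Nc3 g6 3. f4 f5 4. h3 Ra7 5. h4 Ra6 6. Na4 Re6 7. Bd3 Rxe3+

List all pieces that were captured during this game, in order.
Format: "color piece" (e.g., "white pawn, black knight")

Tracking captures:
  Rxe3+: captured white pawn

white pawn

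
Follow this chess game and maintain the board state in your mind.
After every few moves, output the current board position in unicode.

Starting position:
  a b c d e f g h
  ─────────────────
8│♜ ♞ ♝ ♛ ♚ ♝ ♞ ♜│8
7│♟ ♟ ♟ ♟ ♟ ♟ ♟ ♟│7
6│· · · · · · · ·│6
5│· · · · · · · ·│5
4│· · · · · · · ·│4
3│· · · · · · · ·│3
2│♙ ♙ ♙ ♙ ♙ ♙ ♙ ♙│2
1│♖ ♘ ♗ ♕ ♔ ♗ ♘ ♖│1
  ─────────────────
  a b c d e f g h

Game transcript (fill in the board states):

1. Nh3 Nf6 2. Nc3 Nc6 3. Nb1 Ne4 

  a b c d e f g h
  ─────────────────
8│♜ · ♝ ♛ ♚ ♝ · ♜│8
7│♟ ♟ ♟ ♟ ♟ ♟ ♟ ♟│7
6│· · ♞ · · · · ·│6
5│· · · · · · · ·│5
4│· · · · ♞ · · ·│4
3│· · · · · · · ♘│3
2│♙ ♙ ♙ ♙ ♙ ♙ ♙ ♙│2
1│♖ ♘ ♗ ♕ ♔ ♗ · ♖│1
  ─────────────────
  a b c d e f g h

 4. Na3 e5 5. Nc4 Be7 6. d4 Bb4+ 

  a b c d e f g h
  ─────────────────
8│♜ · ♝ ♛ ♚ · · ♜│8
7│♟ ♟ ♟ ♟ · ♟ ♟ ♟│7
6│· · ♞ · · · · ·│6
5│· · · · ♟ · · ·│5
4│· ♝ ♘ ♙ ♞ · · ·│4
3│· · · · · · · ♘│3
2│♙ ♙ ♙ · ♙ ♙ ♙ ♙│2
1│♖ · ♗ ♕ ♔ ♗ · ♖│1
  ─────────────────
  a b c d e f g h

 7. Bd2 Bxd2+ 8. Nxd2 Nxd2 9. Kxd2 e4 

  a b c d e f g h
  ─────────────────
8│♜ · ♝ ♛ ♚ · · ♜│8
7│♟ ♟ ♟ ♟ · ♟ ♟ ♟│7
6│· · ♞ · · · · ·│6
5│· · · · · · · ·│5
4│· · · ♙ ♟ · · ·│4
3│· · · · · · · ♘│3
2│♙ ♙ ♙ ♔ ♙ ♙ ♙ ♙│2
1│♖ · · ♕ · ♗ · ♖│1
  ─────────────────
  a b c d e f g h

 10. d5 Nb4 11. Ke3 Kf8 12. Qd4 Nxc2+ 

  a b c d e f g h
  ─────────────────
8│♜ · ♝ ♛ · ♚ · ♜│8
7│♟ ♟ ♟ ♟ · ♟ ♟ ♟│7
6│· · · · · · · ·│6
5│· · · ♙ · · · ·│5
4│· · · ♕ ♟ · · ·│4
3│· · · · ♔ · · ♘│3
2│♙ ♙ ♞ · ♙ ♙ ♙ ♙│2
1│♖ · · · · ♗ · ♖│1
  ─────────────────
  a b c d e f g h

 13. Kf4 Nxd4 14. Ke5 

  a b c d e f g h
  ─────────────────
8│♜ · ♝ ♛ · ♚ · ♜│8
7│♟ ♟ ♟ ♟ · ♟ ♟ ♟│7
6│· · · · · · · ·│6
5│· · · ♙ ♔ · · ·│5
4│· · · ♞ ♟ · · ·│4
3│· · · · · · · ♘│3
2│♙ ♙ · · ♙ ♙ ♙ ♙│2
1│♖ · · · · ♗ · ♖│1
  ─────────────────
  a b c d e f g h


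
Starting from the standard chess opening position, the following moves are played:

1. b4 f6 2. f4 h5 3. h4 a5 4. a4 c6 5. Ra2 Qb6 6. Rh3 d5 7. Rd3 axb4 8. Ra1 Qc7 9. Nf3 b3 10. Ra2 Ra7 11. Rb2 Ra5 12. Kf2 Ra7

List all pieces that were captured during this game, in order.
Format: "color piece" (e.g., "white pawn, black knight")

Tracking captures:
  axb4: captured white pawn

white pawn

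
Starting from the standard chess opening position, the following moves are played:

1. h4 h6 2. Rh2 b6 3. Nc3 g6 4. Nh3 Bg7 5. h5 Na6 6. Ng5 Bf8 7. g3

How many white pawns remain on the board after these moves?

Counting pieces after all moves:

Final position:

  a b c d e f g h
  ─────────────────
8│♜ · ♝ ♛ ♚ ♝ ♞ ♜│8
7│♟ · ♟ ♟ ♟ ♟ · ·│7
6│♞ ♟ · · · · ♟ ♟│6
5│· · · · · · ♘ ♙│5
4│· · · · · · · ·│4
3│· · ♘ · · · ♙ ·│3
2│♙ ♙ ♙ ♙ ♙ ♙ · ♖│2
1│♖ · ♗ ♕ ♔ ♗ · ·│1
  ─────────────────
  a b c d e f g h


8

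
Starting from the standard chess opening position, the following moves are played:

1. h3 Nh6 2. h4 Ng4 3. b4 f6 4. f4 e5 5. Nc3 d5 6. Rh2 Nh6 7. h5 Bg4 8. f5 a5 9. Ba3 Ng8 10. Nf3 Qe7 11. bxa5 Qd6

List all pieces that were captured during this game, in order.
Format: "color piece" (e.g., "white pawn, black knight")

Tracking captures:
  bxa5: captured black pawn

black pawn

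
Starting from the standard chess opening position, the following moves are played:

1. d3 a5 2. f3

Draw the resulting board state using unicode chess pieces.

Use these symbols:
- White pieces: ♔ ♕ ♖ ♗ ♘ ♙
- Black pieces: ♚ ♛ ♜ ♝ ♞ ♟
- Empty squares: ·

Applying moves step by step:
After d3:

♜ ♞ ♝ ♛ ♚ ♝ ♞ ♜
♟ ♟ ♟ ♟ ♟ ♟ ♟ ♟
· · · · · · · ·
· · · · · · · ·
· · · · · · · ·
· · · ♙ · · · ·
♙ ♙ ♙ · ♙ ♙ ♙ ♙
♖ ♘ ♗ ♕ ♔ ♗ ♘ ♖


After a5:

♜ ♞ ♝ ♛ ♚ ♝ ♞ ♜
· ♟ ♟ ♟ ♟ ♟ ♟ ♟
· · · · · · · ·
♟ · · · · · · ·
· · · · · · · ·
· · · ♙ · · · ·
♙ ♙ ♙ · ♙ ♙ ♙ ♙
♖ ♘ ♗ ♕ ♔ ♗ ♘ ♖


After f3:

♜ ♞ ♝ ♛ ♚ ♝ ♞ ♜
· ♟ ♟ ♟ ♟ ♟ ♟ ♟
· · · · · · · ·
♟ · · · · · · ·
· · · · · · · ·
· · · ♙ · ♙ · ·
♙ ♙ ♙ · ♙ · ♙ ♙
♖ ♘ ♗ ♕ ♔ ♗ ♘ ♖



  a b c d e f g h
  ─────────────────
8│♜ ♞ ♝ ♛ ♚ ♝ ♞ ♜│8
7│· ♟ ♟ ♟ ♟ ♟ ♟ ♟│7
6│· · · · · · · ·│6
5│♟ · · · · · · ·│5
4│· · · · · · · ·│4
3│· · · ♙ · ♙ · ·│3
2│♙ ♙ ♙ · ♙ · ♙ ♙│2
1│♖ ♘ ♗ ♕ ♔ ♗ ♘ ♖│1
  ─────────────────
  a b c d e f g h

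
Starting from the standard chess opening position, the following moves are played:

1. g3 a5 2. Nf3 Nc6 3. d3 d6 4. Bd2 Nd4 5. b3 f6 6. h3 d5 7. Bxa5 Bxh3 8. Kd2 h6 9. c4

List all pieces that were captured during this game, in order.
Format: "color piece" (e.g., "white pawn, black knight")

Tracking captures:
  Bxa5: captured black pawn
  Bxh3: captured white pawn

black pawn, white pawn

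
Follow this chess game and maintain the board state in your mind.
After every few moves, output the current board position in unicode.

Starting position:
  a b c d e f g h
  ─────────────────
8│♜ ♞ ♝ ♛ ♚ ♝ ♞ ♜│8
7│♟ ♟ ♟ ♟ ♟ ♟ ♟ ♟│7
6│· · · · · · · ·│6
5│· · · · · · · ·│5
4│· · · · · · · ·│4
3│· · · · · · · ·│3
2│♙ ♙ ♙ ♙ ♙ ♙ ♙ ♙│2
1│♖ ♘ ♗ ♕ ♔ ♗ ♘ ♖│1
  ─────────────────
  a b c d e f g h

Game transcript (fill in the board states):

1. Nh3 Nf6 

  a b c d e f g h
  ─────────────────
8│♜ ♞ ♝ ♛ ♚ ♝ · ♜│8
7│♟ ♟ ♟ ♟ ♟ ♟ ♟ ♟│7
6│· · · · · ♞ · ·│6
5│· · · · · · · ·│5
4│· · · · · · · ·│4
3│· · · · · · · ♘│3
2│♙ ♙ ♙ ♙ ♙ ♙ ♙ ♙│2
1│♖ ♘ ♗ ♕ ♔ ♗ · ♖│1
  ─────────────────
  a b c d e f g h

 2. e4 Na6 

  a b c d e f g h
  ─────────────────
8│♜ · ♝ ♛ ♚ ♝ · ♜│8
7│♟ ♟ ♟ ♟ ♟ ♟ ♟ ♟│7
6│♞ · · · · ♞ · ·│6
5│· · · · · · · ·│5
4│· · · · ♙ · · ·│4
3│· · · · · · · ♘│3
2│♙ ♙ ♙ ♙ · ♙ ♙ ♙│2
1│♖ ♘ ♗ ♕ ♔ ♗ · ♖│1
  ─────────────────
  a b c d e f g h

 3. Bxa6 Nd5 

  a b c d e f g h
  ─────────────────
8│♜ · ♝ ♛ ♚ ♝ · ♜│8
7│♟ ♟ ♟ ♟ ♟ ♟ ♟ ♟│7
6│♗ · · · · · · ·│6
5│· · · ♞ · · · ·│5
4│· · · · ♙ · · ·│4
3│· · · · · · · ♘│3
2│♙ ♙ ♙ ♙ · ♙ ♙ ♙│2
1│♖ ♘ ♗ ♕ ♔ · · ♖│1
  ─────────────────
  a b c d e f g h

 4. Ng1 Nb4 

  a b c d e f g h
  ─────────────────
8│♜ · ♝ ♛ ♚ ♝ · ♜│8
7│♟ ♟ ♟ ♟ ♟ ♟ ♟ ♟│7
6│♗ · · · · · · ·│6
5│· · · · · · · ·│5
4│· ♞ · · ♙ · · ·│4
3│· · · · · · · ·│3
2│♙ ♙ ♙ ♙ · ♙ ♙ ♙│2
1│♖ ♘ ♗ ♕ ♔ · ♘ ♖│1
  ─────────────────
  a b c d e f g h



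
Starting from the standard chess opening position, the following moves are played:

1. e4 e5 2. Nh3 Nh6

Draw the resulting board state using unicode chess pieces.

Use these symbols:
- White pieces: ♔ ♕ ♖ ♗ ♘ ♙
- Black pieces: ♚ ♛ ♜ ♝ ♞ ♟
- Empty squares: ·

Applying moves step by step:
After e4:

♜ ♞ ♝ ♛ ♚ ♝ ♞ ♜
♟ ♟ ♟ ♟ ♟ ♟ ♟ ♟
· · · · · · · ·
· · · · · · · ·
· · · · ♙ · · ·
· · · · · · · ·
♙ ♙ ♙ ♙ · ♙ ♙ ♙
♖ ♘ ♗ ♕ ♔ ♗ ♘ ♖


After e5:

♜ ♞ ♝ ♛ ♚ ♝ ♞ ♜
♟ ♟ ♟ ♟ · ♟ ♟ ♟
· · · · · · · ·
· · · · ♟ · · ·
· · · · ♙ · · ·
· · · · · · · ·
♙ ♙ ♙ ♙ · ♙ ♙ ♙
♖ ♘ ♗ ♕ ♔ ♗ ♘ ♖


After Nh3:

♜ ♞ ♝ ♛ ♚ ♝ ♞ ♜
♟ ♟ ♟ ♟ · ♟ ♟ ♟
· · · · · · · ·
· · · · ♟ · · ·
· · · · ♙ · · ·
· · · · · · · ♘
♙ ♙ ♙ ♙ · ♙ ♙ ♙
♖ ♘ ♗ ♕ ♔ ♗ · ♖


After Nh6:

♜ ♞ ♝ ♛ ♚ ♝ · ♜
♟ ♟ ♟ ♟ · ♟ ♟ ♟
· · · · · · · ♞
· · · · ♟ · · ·
· · · · ♙ · · ·
· · · · · · · ♘
♙ ♙ ♙ ♙ · ♙ ♙ ♙
♖ ♘ ♗ ♕ ♔ ♗ · ♖



  a b c d e f g h
  ─────────────────
8│♜ ♞ ♝ ♛ ♚ ♝ · ♜│8
7│♟ ♟ ♟ ♟ · ♟ ♟ ♟│7
6│· · · · · · · ♞│6
5│· · · · ♟ · · ·│5
4│· · · · ♙ · · ·│4
3│· · · · · · · ♘│3
2│♙ ♙ ♙ ♙ · ♙ ♙ ♙│2
1│♖ ♘ ♗ ♕ ♔ ♗ · ♖│1
  ─────────────────
  a b c d e f g h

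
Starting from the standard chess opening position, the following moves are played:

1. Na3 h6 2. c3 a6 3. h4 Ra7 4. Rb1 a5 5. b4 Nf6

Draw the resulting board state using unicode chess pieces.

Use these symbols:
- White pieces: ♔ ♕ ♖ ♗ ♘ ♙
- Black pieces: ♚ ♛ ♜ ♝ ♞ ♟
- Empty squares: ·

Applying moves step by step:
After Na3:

♜ ♞ ♝ ♛ ♚ ♝ ♞ ♜
♟ ♟ ♟ ♟ ♟ ♟ ♟ ♟
· · · · · · · ·
· · · · · · · ·
· · · · · · · ·
♘ · · · · · · ·
♙ ♙ ♙ ♙ ♙ ♙ ♙ ♙
♖ · ♗ ♕ ♔ ♗ ♘ ♖


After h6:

♜ ♞ ♝ ♛ ♚ ♝ ♞ ♜
♟ ♟ ♟ ♟ ♟ ♟ ♟ ·
· · · · · · · ♟
· · · · · · · ·
· · · · · · · ·
♘ · · · · · · ·
♙ ♙ ♙ ♙ ♙ ♙ ♙ ♙
♖ · ♗ ♕ ♔ ♗ ♘ ♖


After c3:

♜ ♞ ♝ ♛ ♚ ♝ ♞ ♜
♟ ♟ ♟ ♟ ♟ ♟ ♟ ·
· · · · · · · ♟
· · · · · · · ·
· · · · · · · ·
♘ · ♙ · · · · ·
♙ ♙ · ♙ ♙ ♙ ♙ ♙
♖ · ♗ ♕ ♔ ♗ ♘ ♖


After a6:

♜ ♞ ♝ ♛ ♚ ♝ ♞ ♜
· ♟ ♟ ♟ ♟ ♟ ♟ ·
♟ · · · · · · ♟
· · · · · · · ·
· · · · · · · ·
♘ · ♙ · · · · ·
♙ ♙ · ♙ ♙ ♙ ♙ ♙
♖ · ♗ ♕ ♔ ♗ ♘ ♖


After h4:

♜ ♞ ♝ ♛ ♚ ♝ ♞ ♜
· ♟ ♟ ♟ ♟ ♟ ♟ ·
♟ · · · · · · ♟
· · · · · · · ·
· · · · · · · ♙
♘ · ♙ · · · · ·
♙ ♙ · ♙ ♙ ♙ ♙ ·
♖ · ♗ ♕ ♔ ♗ ♘ ♖


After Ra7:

· ♞ ♝ ♛ ♚ ♝ ♞ ♜
♜ ♟ ♟ ♟ ♟ ♟ ♟ ·
♟ · · · · · · ♟
· · · · · · · ·
· · · · · · · ♙
♘ · ♙ · · · · ·
♙ ♙ · ♙ ♙ ♙ ♙ ·
♖ · ♗ ♕ ♔ ♗ ♘ ♖


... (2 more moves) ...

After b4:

· ♞ ♝ ♛ ♚ ♝ ♞ ♜
♜ ♟ ♟ ♟ ♟ ♟ ♟ ·
· · · · · · · ♟
♟ · · · · · · ·
· ♙ · · · · · ♙
♘ · ♙ · · · · ·
♙ · · ♙ ♙ ♙ ♙ ·
· ♖ ♗ ♕ ♔ ♗ ♘ ♖


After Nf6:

· ♞ ♝ ♛ ♚ ♝ · ♜
♜ ♟ ♟ ♟ ♟ ♟ ♟ ·
· · · · · ♞ · ♟
♟ · · · · · · ·
· ♙ · · · · · ♙
♘ · ♙ · · · · ·
♙ · · ♙ ♙ ♙ ♙ ·
· ♖ ♗ ♕ ♔ ♗ ♘ ♖



  a b c d e f g h
  ─────────────────
8│· ♞ ♝ ♛ ♚ ♝ · ♜│8
7│♜ ♟ ♟ ♟ ♟ ♟ ♟ ·│7
6│· · · · · ♞ · ♟│6
5│♟ · · · · · · ·│5
4│· ♙ · · · · · ♙│4
3│♘ · ♙ · · · · ·│3
2│♙ · · ♙ ♙ ♙ ♙ ·│2
1│· ♖ ♗ ♕ ♔ ♗ ♘ ♖│1
  ─────────────────
  a b c d e f g h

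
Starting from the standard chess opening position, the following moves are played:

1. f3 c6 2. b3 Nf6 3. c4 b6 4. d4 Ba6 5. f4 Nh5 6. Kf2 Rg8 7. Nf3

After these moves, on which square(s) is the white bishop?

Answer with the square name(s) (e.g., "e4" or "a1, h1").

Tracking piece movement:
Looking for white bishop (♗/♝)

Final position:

  a b c d e f g h
  ─────────────────
8│♜ ♞ · ♛ ♚ ♝ ♜ ·│8
7│♟ · · ♟ ♟ ♟ ♟ ♟│7
6│♝ ♟ ♟ · · · · ·│6
5│· · · · · · · ♞│5
4│· · ♙ ♙ · ♙ · ·│4
3│· ♙ · · · ♘ · ·│3
2│♙ · · · ♙ ♔ ♙ ♙│2
1│♖ ♘ ♗ ♕ · ♗ · ♖│1
  ─────────────────
  a b c d e f g h


c1, f1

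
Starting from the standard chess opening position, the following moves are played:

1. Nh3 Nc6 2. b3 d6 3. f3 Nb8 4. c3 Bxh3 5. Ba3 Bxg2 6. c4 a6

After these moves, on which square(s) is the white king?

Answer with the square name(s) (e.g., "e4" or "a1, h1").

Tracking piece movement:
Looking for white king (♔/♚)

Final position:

  a b c d e f g h
  ─────────────────
8│♜ ♞ · ♛ ♚ ♝ ♞ ♜│8
7│· ♟ ♟ · ♟ ♟ ♟ ♟│7
6│♟ · · ♟ · · · ·│6
5│· · · · · · · ·│5
4│· · ♙ · · · · ·│4
3│♗ ♙ · · · ♙ · ·│3
2│♙ · · ♙ ♙ · ♝ ♙│2
1│♖ ♘ · ♕ ♔ ♗ · ♖│1
  ─────────────────
  a b c d e f g h


e1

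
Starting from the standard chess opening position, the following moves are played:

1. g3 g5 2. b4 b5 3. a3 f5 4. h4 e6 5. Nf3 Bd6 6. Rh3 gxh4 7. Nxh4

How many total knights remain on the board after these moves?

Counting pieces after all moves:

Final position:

  a b c d e f g h
  ─────────────────
8│♜ ♞ ♝ ♛ ♚ · ♞ ♜│8
7│♟ · ♟ ♟ · · · ♟│7
6│· · · ♝ ♟ · · ·│6
5│· ♟ · · · ♟ · ·│5
4│· ♙ · · · · · ♘│4
3│♙ · · · · · ♙ ♖│3
2│· · ♙ ♙ ♙ ♙ · ·│2
1│♖ ♘ ♗ ♕ ♔ ♗ · ·│1
  ─────────────────
  a b c d e f g h


4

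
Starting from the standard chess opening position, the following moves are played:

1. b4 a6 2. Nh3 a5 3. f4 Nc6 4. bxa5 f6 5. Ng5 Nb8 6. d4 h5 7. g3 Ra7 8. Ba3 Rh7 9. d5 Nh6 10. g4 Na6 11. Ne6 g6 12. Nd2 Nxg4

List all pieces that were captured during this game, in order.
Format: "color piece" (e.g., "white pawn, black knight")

Tracking captures:
  bxa5: captured black pawn
  Nxg4: captured white pawn

black pawn, white pawn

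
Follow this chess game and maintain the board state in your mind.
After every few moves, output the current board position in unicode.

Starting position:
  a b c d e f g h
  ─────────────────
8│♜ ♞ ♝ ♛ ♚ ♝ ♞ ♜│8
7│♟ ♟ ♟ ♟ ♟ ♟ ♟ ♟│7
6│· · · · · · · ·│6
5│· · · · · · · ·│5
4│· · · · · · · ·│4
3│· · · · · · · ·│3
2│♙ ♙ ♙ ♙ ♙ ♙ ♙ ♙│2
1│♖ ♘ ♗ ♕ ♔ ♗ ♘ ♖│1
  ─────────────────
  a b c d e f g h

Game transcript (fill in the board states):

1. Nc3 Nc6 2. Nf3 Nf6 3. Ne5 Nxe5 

  a b c d e f g h
  ─────────────────
8│♜ · ♝ ♛ ♚ ♝ · ♜│8
7│♟ ♟ ♟ ♟ ♟ ♟ ♟ ♟│7
6│· · · · · ♞ · ·│6
5│· · · · ♞ · · ·│5
4│· · · · · · · ·│4
3│· · ♘ · · · · ·│3
2│♙ ♙ ♙ ♙ ♙ ♙ ♙ ♙│2
1│♖ · ♗ ♕ ♔ ♗ · ♖│1
  ─────────────────
  a b c d e f g h

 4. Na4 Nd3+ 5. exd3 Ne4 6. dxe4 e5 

  a b c d e f g h
  ─────────────────
8│♜ · ♝ ♛ ♚ ♝ · ♜│8
7│♟ ♟ ♟ ♟ · ♟ ♟ ♟│7
6│· · · · · · · ·│6
5│· · · · ♟ · · ·│5
4│♘ · · · ♙ · · ·│4
3│· · · · · · · ·│3
2│♙ ♙ ♙ ♙ · ♙ ♙ ♙│2
1│♖ · ♗ ♕ ♔ ♗ · ♖│1
  ─────────────────
  a b c d e f g h

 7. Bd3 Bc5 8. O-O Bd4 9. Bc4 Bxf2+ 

  a b c d e f g h
  ─────────────────
8│♜ · ♝ ♛ ♚ · · ♜│8
7│♟ ♟ ♟ ♟ · ♟ ♟ ♟│7
6│· · · · · · · ·│6
5│· · · · ♟ · · ·│5
4│♘ · ♗ · ♙ · · ·│4
3│· · · · · · · ·│3
2│♙ ♙ ♙ ♙ · ♝ ♙ ♙│2
1│♖ · ♗ ♕ · ♖ ♔ ·│1
  ─────────────────
  a b c d e f g h

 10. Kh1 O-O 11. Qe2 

  a b c d e f g h
  ─────────────────
8│♜ · ♝ ♛ · ♜ ♚ ·│8
7│♟ ♟ ♟ ♟ · ♟ ♟ ♟│7
6│· · · · · · · ·│6
5│· · · · ♟ · · ·│5
4│♘ · ♗ · ♙ · · ·│4
3│· · · · · · · ·│3
2│♙ ♙ ♙ ♙ ♕ ♝ ♙ ♙│2
1│♖ · ♗ · · ♖ · ♔│1
  ─────────────────
  a b c d e f g h


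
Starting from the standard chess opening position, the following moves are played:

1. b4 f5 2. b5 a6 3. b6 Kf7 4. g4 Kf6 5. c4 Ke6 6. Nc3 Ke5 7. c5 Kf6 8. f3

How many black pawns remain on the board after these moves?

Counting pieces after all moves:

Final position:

  a b c d e f g h
  ─────────────────
8│♜ ♞ ♝ ♛ · ♝ ♞ ♜│8
7│· ♟ ♟ ♟ ♟ · ♟ ♟│7
6│♟ ♙ · · · ♚ · ·│6
5│· · ♙ · · ♟ · ·│5
4│· · · · · · ♙ ·│4
3│· · ♘ · · ♙ · ·│3
2│♙ · · ♙ ♙ · · ♙│2
1│♖ · ♗ ♕ ♔ ♗ ♘ ♖│1
  ─────────────────
  a b c d e f g h


8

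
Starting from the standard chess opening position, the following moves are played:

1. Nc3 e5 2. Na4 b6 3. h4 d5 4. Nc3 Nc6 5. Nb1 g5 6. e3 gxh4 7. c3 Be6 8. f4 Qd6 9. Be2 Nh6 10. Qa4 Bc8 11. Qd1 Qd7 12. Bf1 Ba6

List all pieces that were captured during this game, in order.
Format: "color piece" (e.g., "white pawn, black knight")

Tracking captures:
  gxh4: captured white pawn

white pawn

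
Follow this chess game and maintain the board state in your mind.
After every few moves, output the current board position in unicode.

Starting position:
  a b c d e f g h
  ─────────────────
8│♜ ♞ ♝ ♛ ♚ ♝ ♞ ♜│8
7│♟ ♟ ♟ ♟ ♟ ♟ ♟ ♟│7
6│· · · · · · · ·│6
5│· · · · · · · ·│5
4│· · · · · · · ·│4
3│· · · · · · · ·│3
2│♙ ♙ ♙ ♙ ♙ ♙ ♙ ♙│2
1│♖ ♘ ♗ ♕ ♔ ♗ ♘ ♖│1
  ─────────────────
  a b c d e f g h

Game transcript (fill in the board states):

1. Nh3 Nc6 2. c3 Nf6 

  a b c d e f g h
  ─────────────────
8│♜ · ♝ ♛ ♚ ♝ · ♜│8
7│♟ ♟ ♟ ♟ ♟ ♟ ♟ ♟│7
6│· · ♞ · · ♞ · ·│6
5│· · · · · · · ·│5
4│· · · · · · · ·│4
3│· · ♙ · · · · ♘│3
2│♙ ♙ · ♙ ♙ ♙ ♙ ♙│2
1│♖ ♘ ♗ ♕ ♔ ♗ · ♖│1
  ─────────────────
  a b c d e f g h

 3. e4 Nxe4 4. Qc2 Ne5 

  a b c d e f g h
  ─────────────────
8│♜ · ♝ ♛ ♚ ♝ · ♜│8
7│♟ ♟ ♟ ♟ ♟ ♟ ♟ ♟│7
6│· · · · · · · ·│6
5│· · · · ♞ · · ·│5
4│· · · · ♞ · · ·│4
3│· · ♙ · · · · ♘│3
2│♙ ♙ ♕ ♙ · ♙ ♙ ♙│2
1│♖ ♘ ♗ · ♔ ♗ · ♖│1
  ─────────────────
  a b c d e f g h

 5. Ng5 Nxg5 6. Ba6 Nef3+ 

  a b c d e f g h
  ─────────────────
8│♜ · ♝ ♛ ♚ ♝ · ♜│8
7│♟ ♟ ♟ ♟ ♟ ♟ ♟ ♟│7
6│♗ · · · · · · ·│6
5│· · · · · · ♞ ·│5
4│· · · · · · · ·│4
3│· · ♙ · · ♞ · ·│3
2│♙ ♙ ♕ ♙ · ♙ ♙ ♙│2
1│♖ ♘ ♗ · ♔ · · ♖│1
  ─────────────────
  a b c d e f g h



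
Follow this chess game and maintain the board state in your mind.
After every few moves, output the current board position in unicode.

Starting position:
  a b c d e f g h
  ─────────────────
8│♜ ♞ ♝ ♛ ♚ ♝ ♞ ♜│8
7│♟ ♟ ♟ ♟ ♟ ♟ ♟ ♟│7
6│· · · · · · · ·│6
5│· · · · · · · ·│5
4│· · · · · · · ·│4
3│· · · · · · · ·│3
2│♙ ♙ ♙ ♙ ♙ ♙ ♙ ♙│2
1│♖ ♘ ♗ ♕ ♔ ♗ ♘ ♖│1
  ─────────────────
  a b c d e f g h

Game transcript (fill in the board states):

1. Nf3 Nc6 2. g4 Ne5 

  a b c d e f g h
  ─────────────────
8│♜ · ♝ ♛ ♚ ♝ ♞ ♜│8
7│♟ ♟ ♟ ♟ ♟ ♟ ♟ ♟│7
6│· · · · · · · ·│6
5│· · · · ♞ · · ·│5
4│· · · · · · ♙ ·│4
3│· · · · · ♘ · ·│3
2│♙ ♙ ♙ ♙ ♙ ♙ · ♙│2
1│♖ ♘ ♗ ♕ ♔ ♗ · ♖│1
  ─────────────────
  a b c d e f g h

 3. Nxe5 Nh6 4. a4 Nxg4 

  a b c d e f g h
  ─────────────────
8│♜ · ♝ ♛ ♚ ♝ · ♜│8
7│♟ ♟ ♟ ♟ ♟ ♟ ♟ ♟│7
6│· · · · · · · ·│6
5│· · · · ♘ · · ·│5
4│♙ · · · · · ♞ ·│4
3│· · · · · · · ·│3
2│· ♙ ♙ ♙ ♙ ♙ · ♙│2
1│♖ ♘ ♗ ♕ ♔ ♗ · ♖│1
  ─────────────────
  a b c d e f g h

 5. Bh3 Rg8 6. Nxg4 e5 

  a b c d e f g h
  ─────────────────
8│♜ · ♝ ♛ ♚ ♝ ♜ ·│8
7│♟ ♟ ♟ ♟ · ♟ ♟ ♟│7
6│· · · · · · · ·│6
5│· · · · ♟ · · ·│5
4│♙ · · · · · ♘ ·│4
3│· · · · · · · ♗│3
2│· ♙ ♙ ♙ ♙ ♙ · ♙│2
1│♖ ♘ ♗ ♕ ♔ · · ♖│1
  ─────────────────
  a b c d e f g h

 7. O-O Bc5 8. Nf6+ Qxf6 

  a b c d e f g h
  ─────────────────
8│♜ · ♝ · ♚ · ♜ ·│8
7│♟ ♟ ♟ ♟ · ♟ ♟ ♟│7
6│· · · · · ♛ · ·│6
5│· · ♝ · ♟ · · ·│5
4│♙ · · · · · · ·│4
3│· · · · · · · ♗│3
2│· ♙ ♙ ♙ ♙ ♙ · ♙│2
1│♖ ♘ ♗ ♕ · ♖ ♔ ·│1
  ─────────────────
  a b c d e f g h



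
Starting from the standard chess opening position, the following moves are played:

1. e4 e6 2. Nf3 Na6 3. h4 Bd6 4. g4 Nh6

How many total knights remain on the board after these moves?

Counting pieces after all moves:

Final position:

  a b c d e f g h
  ─────────────────
8│♜ · ♝ ♛ ♚ · · ♜│8
7│♟ ♟ ♟ ♟ · ♟ ♟ ♟│7
6│♞ · · ♝ ♟ · · ♞│6
5│· · · · · · · ·│5
4│· · · · ♙ · ♙ ♙│4
3│· · · · · ♘ · ·│3
2│♙ ♙ ♙ ♙ · ♙ · ·│2
1│♖ ♘ ♗ ♕ ♔ ♗ · ♖│1
  ─────────────────
  a b c d e f g h


4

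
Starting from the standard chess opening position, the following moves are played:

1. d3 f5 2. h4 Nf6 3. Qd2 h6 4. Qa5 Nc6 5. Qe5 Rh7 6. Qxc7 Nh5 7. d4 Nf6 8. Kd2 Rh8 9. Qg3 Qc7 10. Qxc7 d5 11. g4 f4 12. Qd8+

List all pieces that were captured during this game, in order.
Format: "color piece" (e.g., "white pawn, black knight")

Tracking captures:
  Qxc7: captured black pawn
  Qxc7: captured black queen

black pawn, black queen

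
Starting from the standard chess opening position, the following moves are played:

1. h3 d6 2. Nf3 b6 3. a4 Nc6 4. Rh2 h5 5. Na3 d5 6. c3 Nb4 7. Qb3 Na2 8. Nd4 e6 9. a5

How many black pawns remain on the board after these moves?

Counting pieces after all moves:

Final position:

  a b c d e f g h
  ─────────────────
8│♜ · ♝ ♛ ♚ ♝ ♞ ♜│8
7│♟ · ♟ · · ♟ ♟ ·│7
6│· ♟ · · ♟ · · ·│6
5│♙ · · ♟ · · · ♟│5
4│· · · ♘ · · · ·│4
3│♘ ♕ ♙ · · · · ♙│3
2│♞ ♙ · ♙ ♙ ♙ ♙ ♖│2
1│♖ · ♗ · ♔ ♗ · ·│1
  ─────────────────
  a b c d e f g h


8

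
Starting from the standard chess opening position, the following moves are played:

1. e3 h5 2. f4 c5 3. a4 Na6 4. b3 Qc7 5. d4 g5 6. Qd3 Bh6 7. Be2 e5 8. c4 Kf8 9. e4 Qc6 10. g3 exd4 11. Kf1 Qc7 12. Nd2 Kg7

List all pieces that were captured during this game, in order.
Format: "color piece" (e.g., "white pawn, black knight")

Tracking captures:
  exd4: captured white pawn

white pawn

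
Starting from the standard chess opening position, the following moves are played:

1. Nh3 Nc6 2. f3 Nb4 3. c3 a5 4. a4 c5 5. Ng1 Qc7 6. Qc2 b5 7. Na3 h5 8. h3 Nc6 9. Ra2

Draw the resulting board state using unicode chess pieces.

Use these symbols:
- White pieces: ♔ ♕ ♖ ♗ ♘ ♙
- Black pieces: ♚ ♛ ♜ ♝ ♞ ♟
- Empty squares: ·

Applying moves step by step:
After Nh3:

♜ ♞ ♝ ♛ ♚ ♝ ♞ ♜
♟ ♟ ♟ ♟ ♟ ♟ ♟ ♟
· · · · · · · ·
· · · · · · · ·
· · · · · · · ·
· · · · · · · ♘
♙ ♙ ♙ ♙ ♙ ♙ ♙ ♙
♖ ♘ ♗ ♕ ♔ ♗ · ♖


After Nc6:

♜ · ♝ ♛ ♚ ♝ ♞ ♜
♟ ♟ ♟ ♟ ♟ ♟ ♟ ♟
· · ♞ · · · · ·
· · · · · · · ·
· · · · · · · ·
· · · · · · · ♘
♙ ♙ ♙ ♙ ♙ ♙ ♙ ♙
♖ ♘ ♗ ♕ ♔ ♗ · ♖


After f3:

♜ · ♝ ♛ ♚ ♝ ♞ ♜
♟ ♟ ♟ ♟ ♟ ♟ ♟ ♟
· · ♞ · · · · ·
· · · · · · · ·
· · · · · · · ·
· · · · · ♙ · ♘
♙ ♙ ♙ ♙ ♙ · ♙ ♙
♖ ♘ ♗ ♕ ♔ ♗ · ♖


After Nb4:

♜ · ♝ ♛ ♚ ♝ ♞ ♜
♟ ♟ ♟ ♟ ♟ ♟ ♟ ♟
· · · · · · · ·
· · · · · · · ·
· ♞ · · · · · ·
· · · · · ♙ · ♘
♙ ♙ ♙ ♙ ♙ · ♙ ♙
♖ ♘ ♗ ♕ ♔ ♗ · ♖


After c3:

♜ · ♝ ♛ ♚ ♝ ♞ ♜
♟ ♟ ♟ ♟ ♟ ♟ ♟ ♟
· · · · · · · ·
· · · · · · · ·
· ♞ · · · · · ·
· · ♙ · · ♙ · ♘
♙ ♙ · ♙ ♙ · ♙ ♙
♖ ♘ ♗ ♕ ♔ ♗ · ♖


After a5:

♜ · ♝ ♛ ♚ ♝ ♞ ♜
· ♟ ♟ ♟ ♟ ♟ ♟ ♟
· · · · · · · ·
♟ · · · · · · ·
· ♞ · · · · · ·
· · ♙ · · ♙ · ♘
♙ ♙ · ♙ ♙ · ♙ ♙
♖ ♘ ♗ ♕ ♔ ♗ · ♖


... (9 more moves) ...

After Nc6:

♜ · ♝ · ♚ ♝ ♞ ♜
· · ♛ ♟ ♟ ♟ ♟ ·
· · ♞ · · · · ·
♟ ♟ ♟ · · · · ♟
♙ · · · · · · ·
♘ · ♙ · · ♙ · ♙
· ♙ ♕ ♙ ♙ · ♙ ·
♖ · ♗ · ♔ ♗ ♘ ♖


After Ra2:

♜ · ♝ · ♚ ♝ ♞ ♜
· · ♛ ♟ ♟ ♟ ♟ ·
· · ♞ · · · · ·
♟ ♟ ♟ · · · · ♟
♙ · · · · · · ·
♘ · ♙ · · ♙ · ♙
♖ ♙ ♕ ♙ ♙ · ♙ ·
· · ♗ · ♔ ♗ ♘ ♖



  a b c d e f g h
  ─────────────────
8│♜ · ♝ · ♚ ♝ ♞ ♜│8
7│· · ♛ ♟ ♟ ♟ ♟ ·│7
6│· · ♞ · · · · ·│6
5│♟ ♟ ♟ · · · · ♟│5
4│♙ · · · · · · ·│4
3│♘ · ♙ · · ♙ · ♙│3
2│♖ ♙ ♕ ♙ ♙ · ♙ ·│2
1│· · ♗ · ♔ ♗ ♘ ♖│1
  ─────────────────
  a b c d e f g h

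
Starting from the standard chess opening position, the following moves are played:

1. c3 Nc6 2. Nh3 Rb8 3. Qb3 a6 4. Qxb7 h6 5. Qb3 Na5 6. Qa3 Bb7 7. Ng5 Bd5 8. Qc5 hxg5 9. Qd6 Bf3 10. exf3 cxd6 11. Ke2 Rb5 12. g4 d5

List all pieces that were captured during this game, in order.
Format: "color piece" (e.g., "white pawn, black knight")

Tracking captures:
  Qxb7: captured black pawn
  hxg5: captured white knight
  exf3: captured black bishop
  cxd6: captured white queen

black pawn, white knight, black bishop, white queen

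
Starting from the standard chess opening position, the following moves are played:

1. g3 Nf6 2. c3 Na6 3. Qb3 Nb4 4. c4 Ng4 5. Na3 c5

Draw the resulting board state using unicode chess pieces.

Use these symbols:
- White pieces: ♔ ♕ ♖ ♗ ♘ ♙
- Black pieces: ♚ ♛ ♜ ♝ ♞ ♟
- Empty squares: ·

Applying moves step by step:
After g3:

♜ ♞ ♝ ♛ ♚ ♝ ♞ ♜
♟ ♟ ♟ ♟ ♟ ♟ ♟ ♟
· · · · · · · ·
· · · · · · · ·
· · · · · · · ·
· · · · · · ♙ ·
♙ ♙ ♙ ♙ ♙ ♙ · ♙
♖ ♘ ♗ ♕ ♔ ♗ ♘ ♖


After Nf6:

♜ ♞ ♝ ♛ ♚ ♝ · ♜
♟ ♟ ♟ ♟ ♟ ♟ ♟ ♟
· · · · · ♞ · ·
· · · · · · · ·
· · · · · · · ·
· · · · · · ♙ ·
♙ ♙ ♙ ♙ ♙ ♙ · ♙
♖ ♘ ♗ ♕ ♔ ♗ ♘ ♖


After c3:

♜ ♞ ♝ ♛ ♚ ♝ · ♜
♟ ♟ ♟ ♟ ♟ ♟ ♟ ♟
· · · · · ♞ · ·
· · · · · · · ·
· · · · · · · ·
· · ♙ · · · ♙ ·
♙ ♙ · ♙ ♙ ♙ · ♙
♖ ♘ ♗ ♕ ♔ ♗ ♘ ♖


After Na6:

♜ · ♝ ♛ ♚ ♝ · ♜
♟ ♟ ♟ ♟ ♟ ♟ ♟ ♟
♞ · · · · ♞ · ·
· · · · · · · ·
· · · · · · · ·
· · ♙ · · · ♙ ·
♙ ♙ · ♙ ♙ ♙ · ♙
♖ ♘ ♗ ♕ ♔ ♗ ♘ ♖


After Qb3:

♜ · ♝ ♛ ♚ ♝ · ♜
♟ ♟ ♟ ♟ ♟ ♟ ♟ ♟
♞ · · · · ♞ · ·
· · · · · · · ·
· · · · · · · ·
· ♕ ♙ · · · ♙ ·
♙ ♙ · ♙ ♙ ♙ · ♙
♖ ♘ ♗ · ♔ ♗ ♘ ♖


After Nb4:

♜ · ♝ ♛ ♚ ♝ · ♜
♟ ♟ ♟ ♟ ♟ ♟ ♟ ♟
· · · · · ♞ · ·
· · · · · · · ·
· ♞ · · · · · ·
· ♕ ♙ · · · ♙ ·
♙ ♙ · ♙ ♙ ♙ · ♙
♖ ♘ ♗ · ♔ ♗ ♘ ♖


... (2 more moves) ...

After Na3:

♜ · ♝ ♛ ♚ ♝ · ♜
♟ ♟ ♟ ♟ ♟ ♟ ♟ ♟
· · · · · · · ·
· · · · · · · ·
· ♞ ♙ · · · ♞ ·
♘ ♕ · · · · ♙ ·
♙ ♙ · ♙ ♙ ♙ · ♙
♖ · ♗ · ♔ ♗ ♘ ♖


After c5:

♜ · ♝ ♛ ♚ ♝ · ♜
♟ ♟ · ♟ ♟ ♟ ♟ ♟
· · · · · · · ·
· · ♟ · · · · ·
· ♞ ♙ · · · ♞ ·
♘ ♕ · · · · ♙ ·
♙ ♙ · ♙ ♙ ♙ · ♙
♖ · ♗ · ♔ ♗ ♘ ♖



  a b c d e f g h
  ─────────────────
8│♜ · ♝ ♛ ♚ ♝ · ♜│8
7│♟ ♟ · ♟ ♟ ♟ ♟ ♟│7
6│· · · · · · · ·│6
5│· · ♟ · · · · ·│5
4│· ♞ ♙ · · · ♞ ·│4
3│♘ ♕ · · · · ♙ ·│3
2│♙ ♙ · ♙ ♙ ♙ · ♙│2
1│♖ · ♗ · ♔ ♗ ♘ ♖│1
  ─────────────────
  a b c d e f g h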